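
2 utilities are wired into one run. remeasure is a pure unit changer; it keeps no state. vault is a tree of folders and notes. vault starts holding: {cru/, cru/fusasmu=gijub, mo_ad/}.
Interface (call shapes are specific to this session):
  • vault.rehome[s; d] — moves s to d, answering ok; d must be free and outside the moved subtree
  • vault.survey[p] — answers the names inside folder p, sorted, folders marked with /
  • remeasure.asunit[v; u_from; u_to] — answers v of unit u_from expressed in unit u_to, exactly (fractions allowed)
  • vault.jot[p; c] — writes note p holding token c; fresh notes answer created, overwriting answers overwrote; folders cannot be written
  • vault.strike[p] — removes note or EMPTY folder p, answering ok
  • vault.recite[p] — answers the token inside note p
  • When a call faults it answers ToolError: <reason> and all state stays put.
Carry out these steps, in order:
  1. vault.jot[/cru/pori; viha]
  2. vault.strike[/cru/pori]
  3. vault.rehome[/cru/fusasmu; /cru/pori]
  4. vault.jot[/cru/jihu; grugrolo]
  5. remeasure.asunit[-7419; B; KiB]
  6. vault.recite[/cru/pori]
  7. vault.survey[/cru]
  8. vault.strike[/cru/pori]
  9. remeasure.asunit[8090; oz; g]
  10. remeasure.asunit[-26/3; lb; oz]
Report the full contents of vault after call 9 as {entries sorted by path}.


Answer: {cru/, cru/jihu=grugrolo, mo_ad/}

Derivation:
~$ vault.jot p→/cru/pori c→viha
  created
~$ vault.strike p→/cru/pori
  ok
~$ vault.rehome s→/cru/fusasmu d→/cru/pori
  ok
~$ vault.jot p→/cru/jihu c→grugrolo
  created
~$ remeasure.asunit v→-7419 u_from→B u_to→KiB
  -7419/1024
~$ vault.recite p→/cru/pori
  gijub
~$ vault.survey p→/cru
  [jihu, pori]
~$ vault.strike p→/cru/pori
  ok
~$ remeasure.asunit v→8090 u_from→oz u_to→g
  36695622733/160000
~$ remeasure.asunit v→-26/3 u_from→lb u_to→oz
  -416/3


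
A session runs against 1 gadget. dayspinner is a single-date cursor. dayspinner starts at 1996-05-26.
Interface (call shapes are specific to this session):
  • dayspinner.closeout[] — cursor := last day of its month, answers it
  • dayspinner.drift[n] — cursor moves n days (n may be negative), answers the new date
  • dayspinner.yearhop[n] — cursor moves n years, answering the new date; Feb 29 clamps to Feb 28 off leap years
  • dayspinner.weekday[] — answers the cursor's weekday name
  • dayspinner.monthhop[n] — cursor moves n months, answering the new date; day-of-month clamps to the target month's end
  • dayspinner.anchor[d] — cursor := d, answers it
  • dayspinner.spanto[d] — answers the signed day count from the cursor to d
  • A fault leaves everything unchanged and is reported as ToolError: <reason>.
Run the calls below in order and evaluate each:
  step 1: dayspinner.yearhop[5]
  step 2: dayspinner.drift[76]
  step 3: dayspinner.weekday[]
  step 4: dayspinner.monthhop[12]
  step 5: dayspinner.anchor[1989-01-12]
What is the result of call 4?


·→ dayspinner.yearhop(5)
·← 2001-05-26
·→ dayspinner.drift(76)
·← 2001-08-10
·→ dayspinner.weekday()
·← Friday
·→ dayspinner.monthhop(12)
·← 2002-08-10
·→ dayspinner.anchor(1989-01-12)
·← 1989-01-12

Answer: 2002-08-10


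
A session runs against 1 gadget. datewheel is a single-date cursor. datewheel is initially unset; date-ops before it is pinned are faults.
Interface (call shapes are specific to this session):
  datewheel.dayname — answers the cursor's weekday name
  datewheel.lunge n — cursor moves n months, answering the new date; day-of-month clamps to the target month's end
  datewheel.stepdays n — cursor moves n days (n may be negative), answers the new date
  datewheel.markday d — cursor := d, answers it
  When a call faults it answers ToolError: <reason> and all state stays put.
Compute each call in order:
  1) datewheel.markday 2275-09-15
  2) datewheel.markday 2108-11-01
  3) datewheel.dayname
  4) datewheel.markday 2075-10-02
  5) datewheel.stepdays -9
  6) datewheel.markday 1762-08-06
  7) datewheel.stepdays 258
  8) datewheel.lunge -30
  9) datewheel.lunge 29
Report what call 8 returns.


# 1. markday(d→2275-09-15) : 2275-09-15
# 2. markday(d→2108-11-01) : 2108-11-01
# 3. dayname() : Thursday
# 4. markday(d→2075-10-02) : 2075-10-02
# 5. stepdays(n→-9) : 2075-09-23
# 6. markday(d→1762-08-06) : 1762-08-06
# 7. stepdays(n→258) : 1763-04-21
# 8. lunge(n→-30) : 1760-10-21
# 9. lunge(n→29) : 1763-03-21

Answer: 1760-10-21


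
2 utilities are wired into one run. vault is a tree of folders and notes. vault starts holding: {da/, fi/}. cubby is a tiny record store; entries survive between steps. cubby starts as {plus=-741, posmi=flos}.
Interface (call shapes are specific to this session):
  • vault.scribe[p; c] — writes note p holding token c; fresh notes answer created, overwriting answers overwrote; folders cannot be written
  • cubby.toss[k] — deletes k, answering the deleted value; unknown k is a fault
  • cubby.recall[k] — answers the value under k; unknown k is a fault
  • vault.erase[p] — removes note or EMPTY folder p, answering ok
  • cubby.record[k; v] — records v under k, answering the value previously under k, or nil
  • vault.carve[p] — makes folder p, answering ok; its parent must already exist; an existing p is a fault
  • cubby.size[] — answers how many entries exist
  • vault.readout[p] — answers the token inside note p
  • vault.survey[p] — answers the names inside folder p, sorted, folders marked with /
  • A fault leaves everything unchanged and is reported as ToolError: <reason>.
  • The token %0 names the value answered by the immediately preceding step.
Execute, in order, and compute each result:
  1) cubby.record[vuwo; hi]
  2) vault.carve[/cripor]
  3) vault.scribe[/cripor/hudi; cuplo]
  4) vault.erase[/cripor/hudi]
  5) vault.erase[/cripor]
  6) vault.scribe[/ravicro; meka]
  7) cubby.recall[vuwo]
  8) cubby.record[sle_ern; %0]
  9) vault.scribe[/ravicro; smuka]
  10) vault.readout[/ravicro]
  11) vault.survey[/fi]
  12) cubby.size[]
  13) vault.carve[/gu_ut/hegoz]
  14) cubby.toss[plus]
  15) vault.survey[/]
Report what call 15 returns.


Answer: [da/, fi/, ravicro]

Derivation:
Do: cubby.record[k='vuwo'; v='hi']
See: nil
Do: vault.carve[p='/cripor']
See: ok
Do: vault.scribe[p='/cripor/hudi'; c='cuplo']
See: created
Do: vault.erase[p='/cripor/hudi']
See: ok
Do: vault.erase[p='/cripor']
See: ok
Do: vault.scribe[p='/ravicro'; c='meka']
See: created
Do: cubby.recall[k='vuwo']
See: hi
Do: cubby.record[k='sle_ern'; v='%0']
See: nil
Do: vault.scribe[p='/ravicro'; c='smuka']
See: overwrote
Do: vault.readout[p='/ravicro']
See: smuka
Do: vault.survey[p='/fi']
See: []
Do: cubby.size[]
See: 4
Do: vault.carve[p='/gu_ut/hegoz']
See: ToolError: no parent
Do: cubby.toss[k='plus']
See: -741
Do: vault.survey[p='/']
See: [da/, fi/, ravicro]


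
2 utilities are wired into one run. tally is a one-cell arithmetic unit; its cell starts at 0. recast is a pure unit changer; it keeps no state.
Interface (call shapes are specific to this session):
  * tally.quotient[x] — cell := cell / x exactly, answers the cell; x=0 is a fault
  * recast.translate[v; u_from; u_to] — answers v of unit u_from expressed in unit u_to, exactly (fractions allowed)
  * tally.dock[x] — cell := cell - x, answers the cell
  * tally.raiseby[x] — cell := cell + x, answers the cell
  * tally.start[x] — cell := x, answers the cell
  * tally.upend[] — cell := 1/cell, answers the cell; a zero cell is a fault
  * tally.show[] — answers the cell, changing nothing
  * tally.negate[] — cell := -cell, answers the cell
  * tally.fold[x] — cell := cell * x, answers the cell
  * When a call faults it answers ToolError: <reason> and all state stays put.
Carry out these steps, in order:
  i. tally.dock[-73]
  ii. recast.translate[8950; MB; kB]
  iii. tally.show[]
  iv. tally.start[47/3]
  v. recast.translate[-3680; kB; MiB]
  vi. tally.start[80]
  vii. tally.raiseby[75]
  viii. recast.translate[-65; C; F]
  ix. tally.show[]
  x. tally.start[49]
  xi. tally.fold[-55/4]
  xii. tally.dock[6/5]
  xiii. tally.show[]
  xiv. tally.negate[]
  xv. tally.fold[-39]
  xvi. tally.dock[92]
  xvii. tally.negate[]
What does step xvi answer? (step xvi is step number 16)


Answer: -528301/20

Derivation:
→ dock(x=-73)
← 73
→ translate(v=8950, u_from=MB, u_to=kB)
← 8950000
→ show()
← 73
→ start(x=47/3)
← 47/3
→ translate(v=-3680, u_from=kB, u_to=MiB)
← -14375/4096
→ start(x=80)
← 80
→ raiseby(x=75)
← 155
→ translate(v=-65, u_from=C, u_to=F)
← -85
→ show()
← 155
→ start(x=49)
← 49
→ fold(x=-55/4)
← -2695/4
→ dock(x=6/5)
← -13499/20
→ show()
← -13499/20
→ negate()
← 13499/20
→ fold(x=-39)
← -526461/20
→ dock(x=92)
← -528301/20
→ negate()
← 528301/20


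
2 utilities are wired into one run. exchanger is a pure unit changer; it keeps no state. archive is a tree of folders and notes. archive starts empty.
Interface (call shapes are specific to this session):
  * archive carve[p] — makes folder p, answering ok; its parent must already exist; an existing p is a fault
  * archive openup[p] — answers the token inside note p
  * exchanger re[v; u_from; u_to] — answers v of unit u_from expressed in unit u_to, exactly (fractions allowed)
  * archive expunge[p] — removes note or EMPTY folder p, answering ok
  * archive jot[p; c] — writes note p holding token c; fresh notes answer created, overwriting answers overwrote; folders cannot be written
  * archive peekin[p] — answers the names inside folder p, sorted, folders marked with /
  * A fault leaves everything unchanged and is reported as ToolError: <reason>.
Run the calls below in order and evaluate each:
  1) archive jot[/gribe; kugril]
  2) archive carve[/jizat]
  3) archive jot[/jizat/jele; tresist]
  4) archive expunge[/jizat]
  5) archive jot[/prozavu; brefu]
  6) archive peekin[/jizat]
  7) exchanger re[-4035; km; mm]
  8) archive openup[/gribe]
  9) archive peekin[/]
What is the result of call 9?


% archive jot p→/gribe c→kugril
:: created
% archive carve p→/jizat
:: ok
% archive jot p→/jizat/jele c→tresist
:: created
% archive expunge p→/jizat
:: ToolError: not empty
% archive jot p→/prozavu c→brefu
:: created
% archive peekin p→/jizat
:: [jele]
% exchanger re v→-4035 u_from→km u_to→mm
:: -4035000000
% archive openup p→/gribe
:: kugril
% archive peekin p→/
:: [gribe, jizat/, prozavu]

Answer: [gribe, jizat/, prozavu]


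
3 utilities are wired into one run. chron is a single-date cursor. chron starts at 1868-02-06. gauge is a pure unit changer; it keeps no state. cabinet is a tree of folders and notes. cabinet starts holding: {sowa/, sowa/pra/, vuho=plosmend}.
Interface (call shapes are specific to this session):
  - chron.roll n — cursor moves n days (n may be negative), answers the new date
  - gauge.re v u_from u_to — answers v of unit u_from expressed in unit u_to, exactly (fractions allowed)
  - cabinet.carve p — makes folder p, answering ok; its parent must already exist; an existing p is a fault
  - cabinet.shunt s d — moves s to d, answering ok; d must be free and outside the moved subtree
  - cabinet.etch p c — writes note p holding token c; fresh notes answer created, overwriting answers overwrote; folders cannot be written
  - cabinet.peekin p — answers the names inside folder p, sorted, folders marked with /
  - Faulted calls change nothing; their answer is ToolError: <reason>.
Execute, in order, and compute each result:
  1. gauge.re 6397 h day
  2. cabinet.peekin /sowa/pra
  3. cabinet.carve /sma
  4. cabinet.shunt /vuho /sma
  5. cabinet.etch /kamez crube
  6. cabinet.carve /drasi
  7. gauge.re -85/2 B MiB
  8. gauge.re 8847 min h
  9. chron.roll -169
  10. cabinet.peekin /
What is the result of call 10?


! gauge.re(v→6397, u_from→h, u_to→day) => 6397/24
! cabinet.peekin(p→/sowa/pra) => []
! cabinet.carve(p→/sma) => ok
! cabinet.shunt(s→/vuho, d→/sma) => ToolError: exists
! cabinet.etch(p→/kamez, c→crube) => created
! cabinet.carve(p→/drasi) => ok
! gauge.re(v→-85/2, u_from→B, u_to→MiB) => -85/2097152
! gauge.re(v→8847, u_from→min, u_to→h) => 2949/20
! chron.roll(n→-169) => 1867-08-21
! cabinet.peekin(p→/) => [drasi/, kamez, sma/, sowa/, vuho]

Answer: [drasi/, kamez, sma/, sowa/, vuho]


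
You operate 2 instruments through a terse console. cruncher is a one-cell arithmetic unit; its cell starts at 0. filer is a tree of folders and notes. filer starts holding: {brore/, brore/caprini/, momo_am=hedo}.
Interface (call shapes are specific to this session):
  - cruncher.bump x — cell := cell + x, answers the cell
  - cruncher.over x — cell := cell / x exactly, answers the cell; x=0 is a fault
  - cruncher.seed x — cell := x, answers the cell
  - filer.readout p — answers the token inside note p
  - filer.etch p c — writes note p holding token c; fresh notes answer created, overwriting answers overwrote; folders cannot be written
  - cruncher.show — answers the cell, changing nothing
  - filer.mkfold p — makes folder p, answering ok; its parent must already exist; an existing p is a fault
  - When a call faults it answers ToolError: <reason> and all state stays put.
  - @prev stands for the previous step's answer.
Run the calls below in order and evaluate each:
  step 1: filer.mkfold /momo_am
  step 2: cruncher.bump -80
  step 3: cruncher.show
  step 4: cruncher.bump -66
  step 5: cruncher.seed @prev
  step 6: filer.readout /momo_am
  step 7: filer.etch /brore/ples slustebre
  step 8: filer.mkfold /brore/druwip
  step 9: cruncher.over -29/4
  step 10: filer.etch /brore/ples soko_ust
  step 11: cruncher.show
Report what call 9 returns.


·→ filer.mkfold(/momo_am)
·← ToolError: exists
·→ cruncher.bump(-80)
·← -80
·→ cruncher.show()
·← -80
·→ cruncher.bump(-66)
·← -146
·→ cruncher.seed(@prev)
·← -146
·→ filer.readout(/momo_am)
·← hedo
·→ filer.etch(/brore/ples, slustebre)
·← created
·→ filer.mkfold(/brore/druwip)
·← ok
·→ cruncher.over(-29/4)
·← 584/29
·→ filer.etch(/brore/ples, soko_ust)
·← overwrote
·→ cruncher.show()
·← 584/29

Answer: 584/29


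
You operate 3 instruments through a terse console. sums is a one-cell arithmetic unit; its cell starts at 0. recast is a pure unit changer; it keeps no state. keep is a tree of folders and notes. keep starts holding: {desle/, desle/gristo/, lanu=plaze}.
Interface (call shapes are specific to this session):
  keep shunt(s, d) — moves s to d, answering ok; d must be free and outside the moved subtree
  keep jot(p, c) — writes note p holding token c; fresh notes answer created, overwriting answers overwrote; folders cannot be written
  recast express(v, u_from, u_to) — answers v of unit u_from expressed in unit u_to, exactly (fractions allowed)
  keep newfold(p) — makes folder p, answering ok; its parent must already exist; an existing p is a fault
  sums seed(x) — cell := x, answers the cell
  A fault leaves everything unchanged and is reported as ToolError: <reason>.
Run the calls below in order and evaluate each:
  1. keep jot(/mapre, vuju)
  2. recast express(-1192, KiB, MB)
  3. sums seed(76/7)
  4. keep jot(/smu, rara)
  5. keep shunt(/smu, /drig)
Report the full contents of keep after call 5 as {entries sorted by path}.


Answer: {desle/, desle/gristo/, drig=rara, lanu=plaze, mapre=vuju}

Derivation:
>> keep jot(p: /mapre, c: vuju)
<< created
>> recast express(v: -1192, u_from: KiB, u_to: MB)
<< -19072/15625
>> sums seed(x: 76/7)
<< 76/7
>> keep jot(p: /smu, c: rara)
<< created
>> keep shunt(s: /smu, d: /drig)
<< ok


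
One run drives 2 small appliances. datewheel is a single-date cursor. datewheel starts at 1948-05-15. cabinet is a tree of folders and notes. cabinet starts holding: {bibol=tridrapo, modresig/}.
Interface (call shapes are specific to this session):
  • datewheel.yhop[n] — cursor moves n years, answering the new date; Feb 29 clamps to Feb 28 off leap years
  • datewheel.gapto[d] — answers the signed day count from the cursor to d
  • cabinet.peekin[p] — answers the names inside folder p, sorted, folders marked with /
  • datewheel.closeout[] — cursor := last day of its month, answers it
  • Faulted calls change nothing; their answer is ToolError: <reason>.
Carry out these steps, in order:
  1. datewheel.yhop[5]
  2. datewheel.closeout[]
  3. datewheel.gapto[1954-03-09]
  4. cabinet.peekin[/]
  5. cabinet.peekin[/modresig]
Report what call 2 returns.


Answer: 1953-05-31

Derivation:
Do: datewheel.yhop[n→5]
See: 1953-05-15
Do: datewheel.closeout[]
See: 1953-05-31
Do: datewheel.gapto[d→1954-03-09]
See: 282
Do: cabinet.peekin[p→/]
See: [bibol, modresig/]
Do: cabinet.peekin[p→/modresig]
See: []


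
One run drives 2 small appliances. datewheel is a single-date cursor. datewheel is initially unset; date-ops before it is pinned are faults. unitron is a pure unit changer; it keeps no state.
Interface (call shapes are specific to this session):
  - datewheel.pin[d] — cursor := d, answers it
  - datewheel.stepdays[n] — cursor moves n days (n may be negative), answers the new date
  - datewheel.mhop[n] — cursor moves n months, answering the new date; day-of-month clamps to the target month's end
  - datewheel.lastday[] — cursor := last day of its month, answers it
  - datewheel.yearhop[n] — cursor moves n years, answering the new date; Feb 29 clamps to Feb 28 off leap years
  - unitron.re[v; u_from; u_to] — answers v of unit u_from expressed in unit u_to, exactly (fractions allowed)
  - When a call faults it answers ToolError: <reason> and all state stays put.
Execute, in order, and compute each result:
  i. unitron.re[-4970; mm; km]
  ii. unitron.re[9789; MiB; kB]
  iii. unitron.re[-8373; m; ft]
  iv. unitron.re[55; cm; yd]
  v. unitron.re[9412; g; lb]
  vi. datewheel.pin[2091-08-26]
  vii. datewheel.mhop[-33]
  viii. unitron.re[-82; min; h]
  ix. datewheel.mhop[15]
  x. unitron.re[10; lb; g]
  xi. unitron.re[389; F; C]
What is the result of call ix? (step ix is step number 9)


Answer: 2090-02-26

Derivation:
-> unitron.re(v='-4970', u_from='mm', u_to='km')
<- -497/100000
-> unitron.re(v='9789', u_from='MiB', u_to='kB')
<- 1283063808/125
-> unitron.re(v='-8373', u_from='m', u_to='ft')
<- -3488750/127
-> unitron.re(v='55', u_from='cm', u_to='yd')
<- 1375/2286
-> unitron.re(v='9412', u_from='g', u_to='lb')
<- 941200000/45359237
-> datewheel.pin(d='2091-08-26')
<- 2091-08-26
-> datewheel.mhop(n='-33')
<- 2088-11-26
-> unitron.re(v='-82', u_from='min', u_to='h')
<- -41/30
-> datewheel.mhop(n='15')
<- 2090-02-26
-> unitron.re(v='10', u_from='lb', u_to='g')
<- 45359237/10000
-> unitron.re(v='389', u_from='F', u_to='C')
<- 595/3


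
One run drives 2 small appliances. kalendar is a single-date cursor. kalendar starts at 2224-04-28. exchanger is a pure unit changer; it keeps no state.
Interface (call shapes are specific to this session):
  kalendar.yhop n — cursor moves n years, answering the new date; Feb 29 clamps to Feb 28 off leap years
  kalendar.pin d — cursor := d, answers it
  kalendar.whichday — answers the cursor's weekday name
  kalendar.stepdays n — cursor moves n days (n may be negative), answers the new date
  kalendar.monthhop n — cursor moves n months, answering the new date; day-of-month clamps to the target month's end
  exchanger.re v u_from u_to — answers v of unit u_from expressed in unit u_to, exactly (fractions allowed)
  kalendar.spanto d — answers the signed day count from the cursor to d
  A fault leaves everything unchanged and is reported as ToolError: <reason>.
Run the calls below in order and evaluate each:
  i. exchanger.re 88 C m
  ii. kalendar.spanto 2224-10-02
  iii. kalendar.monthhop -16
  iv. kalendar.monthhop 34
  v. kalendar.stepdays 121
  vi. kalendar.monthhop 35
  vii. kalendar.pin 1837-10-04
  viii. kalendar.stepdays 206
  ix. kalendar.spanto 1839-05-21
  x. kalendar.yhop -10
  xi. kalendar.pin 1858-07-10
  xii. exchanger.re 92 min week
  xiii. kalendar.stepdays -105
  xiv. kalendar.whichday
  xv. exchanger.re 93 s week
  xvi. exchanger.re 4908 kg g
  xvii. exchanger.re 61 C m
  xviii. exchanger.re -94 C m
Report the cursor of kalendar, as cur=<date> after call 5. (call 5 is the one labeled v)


Answer: cur=2226-02-26

Derivation:
Invoking exchanger.re using v='88', u_from='C', u_to='m', and get ToolError: incompatible units.
I invoke kalendar.spanto using d='2224-10-02': 157.
I use kalendar.monthhop using n='-16', — result: 2222-12-28.
I invoke kalendar.monthhop using n='34': 2225-10-28.
I invoke kalendar.stepdays using n='121', → 2226-02-26.
I try kalendar.monthhop using n='35', — result: 2229-01-26.
I call kalendar.pin using d='1837-10-04', yielding 1837-10-04.
I invoke kalendar.stepdays using n='206', yielding 1838-04-28.
I invoke kalendar.spanto using d='1839-05-21', and observe 388.
Invoking kalendar.yhop using n='-10', yielding 1828-04-28.
Calling kalendar.pin using d='1858-07-10', and see 1858-07-10.
I use exchanger.re using v='92', u_from='min', u_to='week': 23/2520.
Then kalendar.stepdays using n='-105', yielding 1858-03-27.
Using kalendar.whichday(), and see Saturday.
I call exchanger.re using v='93', u_from='s', u_to='week', → 31/201600.
Then exchanger.re using v='4908', u_from='kg', u_to='g', yielding 4908000.
Invoking exchanger.re using v='61', u_from='C', u_to='m', → ToolError: incompatible units.
Next I call exchanger.re using v='-94', u_from='C', u_to='m', and get ToolError: incompatible units.


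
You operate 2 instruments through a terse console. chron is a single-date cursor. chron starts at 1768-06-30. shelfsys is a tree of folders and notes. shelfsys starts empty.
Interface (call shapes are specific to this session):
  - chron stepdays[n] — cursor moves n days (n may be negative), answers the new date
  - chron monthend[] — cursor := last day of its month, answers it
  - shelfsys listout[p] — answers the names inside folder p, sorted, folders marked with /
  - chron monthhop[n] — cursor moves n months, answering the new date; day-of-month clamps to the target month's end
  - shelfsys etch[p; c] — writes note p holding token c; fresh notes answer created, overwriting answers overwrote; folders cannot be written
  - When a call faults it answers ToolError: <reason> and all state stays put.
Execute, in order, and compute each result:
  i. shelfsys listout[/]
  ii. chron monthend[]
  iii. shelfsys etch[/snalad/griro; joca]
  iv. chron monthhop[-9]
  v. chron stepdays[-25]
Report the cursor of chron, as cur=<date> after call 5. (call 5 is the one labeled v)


Act: shelfsys listout[p='/']
Obs: []
Act: chron monthend[]
Obs: 1768-06-30
Act: shelfsys etch[p='/snalad/griro'; c='joca']
Obs: ToolError: no parent
Act: chron monthhop[n='-9']
Obs: 1767-09-30
Act: chron stepdays[n='-25']
Obs: 1767-09-05

Answer: cur=1767-09-05


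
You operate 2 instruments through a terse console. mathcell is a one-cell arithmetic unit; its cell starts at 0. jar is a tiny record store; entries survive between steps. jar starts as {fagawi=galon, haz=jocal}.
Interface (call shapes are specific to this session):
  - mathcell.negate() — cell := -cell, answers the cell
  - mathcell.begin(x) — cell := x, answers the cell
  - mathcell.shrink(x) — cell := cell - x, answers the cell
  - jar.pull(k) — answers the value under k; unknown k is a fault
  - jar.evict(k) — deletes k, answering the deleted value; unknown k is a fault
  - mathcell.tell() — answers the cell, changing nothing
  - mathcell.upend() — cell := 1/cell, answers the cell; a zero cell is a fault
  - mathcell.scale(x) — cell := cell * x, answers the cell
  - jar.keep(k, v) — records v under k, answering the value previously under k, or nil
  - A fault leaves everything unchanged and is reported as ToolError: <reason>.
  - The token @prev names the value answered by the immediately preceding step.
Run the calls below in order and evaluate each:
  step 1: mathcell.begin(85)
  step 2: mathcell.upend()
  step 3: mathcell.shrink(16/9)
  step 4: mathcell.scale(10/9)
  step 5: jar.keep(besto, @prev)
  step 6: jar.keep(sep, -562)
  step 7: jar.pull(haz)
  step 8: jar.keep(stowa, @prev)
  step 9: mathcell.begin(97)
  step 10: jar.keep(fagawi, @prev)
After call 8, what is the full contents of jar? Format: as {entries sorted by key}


Answer: {besto=-2702/1377, fagawi=galon, haz=jocal, sep=-562, stowa=jocal}

Derivation:
>>> begin x='85'
= 85
>>> upend
= 1/85
>>> shrink x='16/9'
= -1351/765
>>> scale x='10/9'
= -2702/1377
>>> keep k='besto' v='@prev'
= nil
>>> keep k='sep' v='-562'
= nil
>>> pull k='haz'
= jocal
>>> keep k='stowa' v='@prev'
= nil
>>> begin x='97'
= 97
>>> keep k='fagawi' v='@prev'
= galon


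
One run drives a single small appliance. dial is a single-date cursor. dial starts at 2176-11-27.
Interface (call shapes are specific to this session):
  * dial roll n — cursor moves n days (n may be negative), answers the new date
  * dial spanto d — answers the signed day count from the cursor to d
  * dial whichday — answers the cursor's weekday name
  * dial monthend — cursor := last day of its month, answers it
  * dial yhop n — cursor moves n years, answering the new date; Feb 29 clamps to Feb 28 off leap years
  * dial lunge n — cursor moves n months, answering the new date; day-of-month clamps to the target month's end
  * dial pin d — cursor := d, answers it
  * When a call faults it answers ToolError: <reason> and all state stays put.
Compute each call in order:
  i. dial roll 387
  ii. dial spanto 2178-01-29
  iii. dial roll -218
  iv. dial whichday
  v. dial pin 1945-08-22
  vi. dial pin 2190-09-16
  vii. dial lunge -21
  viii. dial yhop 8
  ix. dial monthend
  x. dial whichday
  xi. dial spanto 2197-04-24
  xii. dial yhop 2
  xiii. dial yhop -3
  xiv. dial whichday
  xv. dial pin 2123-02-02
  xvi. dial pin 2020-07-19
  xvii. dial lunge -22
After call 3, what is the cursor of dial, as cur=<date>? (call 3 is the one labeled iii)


Act: dial roll[n=387]
Obs: 2177-12-19
Act: dial spanto[d=2178-01-29]
Obs: 41
Act: dial roll[n=-218]
Obs: 2177-05-15
Act: dial whichday[]
Obs: Thursday
Act: dial pin[d=1945-08-22]
Obs: 1945-08-22
Act: dial pin[d=2190-09-16]
Obs: 2190-09-16
Act: dial lunge[n=-21]
Obs: 2188-12-16
Act: dial yhop[n=8]
Obs: 2196-12-16
Act: dial monthend[]
Obs: 2196-12-31
Act: dial whichday[]
Obs: Saturday
Act: dial spanto[d=2197-04-24]
Obs: 114
Act: dial yhop[n=2]
Obs: 2198-12-31
Act: dial yhop[n=-3]
Obs: 2195-12-31
Act: dial whichday[]
Obs: Thursday
Act: dial pin[d=2123-02-02]
Obs: 2123-02-02
Act: dial pin[d=2020-07-19]
Obs: 2020-07-19
Act: dial lunge[n=-22]
Obs: 2018-09-19

Answer: cur=2177-05-15


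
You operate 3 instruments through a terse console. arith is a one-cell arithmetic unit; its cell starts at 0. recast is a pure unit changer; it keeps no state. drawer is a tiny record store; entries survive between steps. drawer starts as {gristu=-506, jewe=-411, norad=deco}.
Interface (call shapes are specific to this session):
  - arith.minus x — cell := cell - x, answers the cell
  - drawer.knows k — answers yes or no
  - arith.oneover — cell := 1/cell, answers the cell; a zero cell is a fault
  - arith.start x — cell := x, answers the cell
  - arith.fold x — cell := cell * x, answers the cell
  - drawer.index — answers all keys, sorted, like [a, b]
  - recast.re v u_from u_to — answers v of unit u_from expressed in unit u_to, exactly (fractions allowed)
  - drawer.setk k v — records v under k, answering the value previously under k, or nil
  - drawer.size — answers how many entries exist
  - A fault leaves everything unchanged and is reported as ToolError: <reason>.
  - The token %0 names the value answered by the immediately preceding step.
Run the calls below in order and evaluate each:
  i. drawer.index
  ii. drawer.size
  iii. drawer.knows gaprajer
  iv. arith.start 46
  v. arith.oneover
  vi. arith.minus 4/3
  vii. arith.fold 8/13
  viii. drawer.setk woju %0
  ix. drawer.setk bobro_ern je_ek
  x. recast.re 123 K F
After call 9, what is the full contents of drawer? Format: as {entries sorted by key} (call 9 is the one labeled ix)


Answer: {bobro_ern=je_ek, gristu=-506, jewe=-411, norad=deco, woju=-724/897}

Derivation:
[in] drawer.index
[out] [gristu, jewe, norad]
[in] drawer.size
[out] 3
[in] drawer.knows k=gaprajer
[out] no
[in] arith.start x=46
[out] 46
[in] arith.oneover
[out] 1/46
[in] arith.minus x=4/3
[out] -181/138
[in] arith.fold x=8/13
[out] -724/897
[in] drawer.setk k=woju v=%0
[out] nil
[in] drawer.setk k=bobro_ern v=je_ek
[out] nil
[in] recast.re v=123 u_from=K u_to=F
[out] -23827/100


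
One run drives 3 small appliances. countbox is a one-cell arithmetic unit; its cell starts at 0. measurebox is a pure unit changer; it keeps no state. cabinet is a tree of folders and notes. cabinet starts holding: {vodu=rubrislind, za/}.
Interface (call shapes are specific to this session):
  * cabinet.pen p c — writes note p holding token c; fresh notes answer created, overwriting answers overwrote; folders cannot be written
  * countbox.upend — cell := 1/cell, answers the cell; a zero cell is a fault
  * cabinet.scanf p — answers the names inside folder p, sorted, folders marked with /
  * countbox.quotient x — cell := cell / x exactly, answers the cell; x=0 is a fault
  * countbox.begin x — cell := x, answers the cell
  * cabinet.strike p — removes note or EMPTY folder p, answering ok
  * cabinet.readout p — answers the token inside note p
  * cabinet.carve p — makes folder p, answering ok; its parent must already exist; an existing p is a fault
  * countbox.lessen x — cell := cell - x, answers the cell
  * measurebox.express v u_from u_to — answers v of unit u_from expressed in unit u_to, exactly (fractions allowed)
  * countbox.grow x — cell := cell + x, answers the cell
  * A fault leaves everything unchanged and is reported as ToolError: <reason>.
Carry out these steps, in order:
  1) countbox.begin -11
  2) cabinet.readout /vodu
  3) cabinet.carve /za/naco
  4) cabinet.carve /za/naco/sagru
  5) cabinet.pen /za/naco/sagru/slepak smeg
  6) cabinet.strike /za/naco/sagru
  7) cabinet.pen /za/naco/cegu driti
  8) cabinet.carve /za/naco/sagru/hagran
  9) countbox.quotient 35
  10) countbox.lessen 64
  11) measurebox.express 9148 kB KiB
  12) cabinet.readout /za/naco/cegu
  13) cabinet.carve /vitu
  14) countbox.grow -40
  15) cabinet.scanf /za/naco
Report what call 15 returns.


I call countbox.begin on x→-11: -11.
I call cabinet.readout on p→/vodu, → rubrislind.
I call cabinet.carve on p→/za/naco, yielding ok.
I use cabinet.carve on p→/za/naco/sagru, and observe ok.
Then cabinet.pen on p→/za/naco/sagru/slepak, c→smeg, → created.
I try cabinet.strike on p→/za/naco/sagru, and see ToolError: not empty.
Calling cabinet.pen on p→/za/naco/cegu, c→driti, and see created.
I call cabinet.carve on p→/za/naco/sagru/hagran, → ok.
Next I call countbox.quotient on x→35, → -11/35.
Invoking countbox.lessen on x→64, and see -2251/35.
Using measurebox.express on v→9148, u_from→kB, u_to→KiB, yielding 285875/32.
Now I run cabinet.readout on p→/za/naco/cegu, → driti.
I use cabinet.carve on p→/vitu, yielding ok.
Invoking countbox.grow on x→-40, and see -3651/35.
Then cabinet.scanf on p→/za/naco, yielding [cegu, sagru/].

Answer: [cegu, sagru/]


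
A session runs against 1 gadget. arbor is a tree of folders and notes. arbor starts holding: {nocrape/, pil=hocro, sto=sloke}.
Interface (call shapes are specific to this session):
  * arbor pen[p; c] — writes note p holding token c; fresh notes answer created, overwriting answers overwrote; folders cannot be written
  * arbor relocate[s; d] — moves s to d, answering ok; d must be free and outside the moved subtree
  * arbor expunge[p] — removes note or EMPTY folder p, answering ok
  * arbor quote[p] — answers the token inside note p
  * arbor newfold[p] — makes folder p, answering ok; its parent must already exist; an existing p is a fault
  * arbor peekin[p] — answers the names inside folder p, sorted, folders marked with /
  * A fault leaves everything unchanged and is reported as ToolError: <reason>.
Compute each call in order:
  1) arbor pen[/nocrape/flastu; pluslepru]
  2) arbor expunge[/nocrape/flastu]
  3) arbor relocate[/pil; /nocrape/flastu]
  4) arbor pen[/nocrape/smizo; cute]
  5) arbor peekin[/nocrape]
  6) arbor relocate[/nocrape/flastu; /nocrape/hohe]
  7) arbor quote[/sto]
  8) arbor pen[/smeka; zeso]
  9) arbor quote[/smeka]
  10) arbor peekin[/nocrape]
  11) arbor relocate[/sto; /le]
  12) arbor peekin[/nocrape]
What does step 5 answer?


! arbor pen(/nocrape/flastu, pluslepru) == created
! arbor expunge(/nocrape/flastu) == ok
! arbor relocate(/pil, /nocrape/flastu) == ok
! arbor pen(/nocrape/smizo, cute) == created
! arbor peekin(/nocrape) == [flastu, smizo]
! arbor relocate(/nocrape/flastu, /nocrape/hohe) == ok
! arbor quote(/sto) == sloke
! arbor pen(/smeka, zeso) == created
! arbor quote(/smeka) == zeso
! arbor peekin(/nocrape) == [hohe, smizo]
! arbor relocate(/sto, /le) == ok
! arbor peekin(/nocrape) == [hohe, smizo]

Answer: [flastu, smizo]


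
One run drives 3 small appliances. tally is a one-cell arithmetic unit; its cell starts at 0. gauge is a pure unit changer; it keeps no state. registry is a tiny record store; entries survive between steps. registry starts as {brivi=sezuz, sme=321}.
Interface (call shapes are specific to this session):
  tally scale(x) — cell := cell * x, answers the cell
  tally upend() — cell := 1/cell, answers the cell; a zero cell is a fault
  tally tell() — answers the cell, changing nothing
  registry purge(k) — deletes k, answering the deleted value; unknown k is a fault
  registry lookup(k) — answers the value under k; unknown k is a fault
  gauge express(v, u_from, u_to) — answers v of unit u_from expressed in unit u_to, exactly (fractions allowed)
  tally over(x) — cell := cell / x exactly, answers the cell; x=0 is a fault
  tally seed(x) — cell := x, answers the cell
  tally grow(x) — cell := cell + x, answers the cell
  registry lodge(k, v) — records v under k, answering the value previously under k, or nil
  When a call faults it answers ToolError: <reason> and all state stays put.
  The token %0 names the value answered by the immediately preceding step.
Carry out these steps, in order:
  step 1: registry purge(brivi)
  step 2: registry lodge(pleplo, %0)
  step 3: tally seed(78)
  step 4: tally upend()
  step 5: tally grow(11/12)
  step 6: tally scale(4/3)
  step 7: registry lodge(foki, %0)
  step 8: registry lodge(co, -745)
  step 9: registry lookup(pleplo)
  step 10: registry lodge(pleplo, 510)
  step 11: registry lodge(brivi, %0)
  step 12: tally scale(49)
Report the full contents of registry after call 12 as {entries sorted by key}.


-> registry purge(brivi)
<- sezuz
-> registry lodge(pleplo, %0)
<- nil
-> tally seed(78)
<- 78
-> tally upend()
<- 1/78
-> tally grow(11/12)
<- 145/156
-> tally scale(4/3)
<- 145/117
-> registry lodge(foki, %0)
<- nil
-> registry lodge(co, -745)
<- nil
-> registry lookup(pleplo)
<- sezuz
-> registry lodge(pleplo, 510)
<- sezuz
-> registry lodge(brivi, %0)
<- nil
-> tally scale(49)
<- 7105/117

Answer: {brivi=sezuz, co=-745, foki=145/117, pleplo=510, sme=321}


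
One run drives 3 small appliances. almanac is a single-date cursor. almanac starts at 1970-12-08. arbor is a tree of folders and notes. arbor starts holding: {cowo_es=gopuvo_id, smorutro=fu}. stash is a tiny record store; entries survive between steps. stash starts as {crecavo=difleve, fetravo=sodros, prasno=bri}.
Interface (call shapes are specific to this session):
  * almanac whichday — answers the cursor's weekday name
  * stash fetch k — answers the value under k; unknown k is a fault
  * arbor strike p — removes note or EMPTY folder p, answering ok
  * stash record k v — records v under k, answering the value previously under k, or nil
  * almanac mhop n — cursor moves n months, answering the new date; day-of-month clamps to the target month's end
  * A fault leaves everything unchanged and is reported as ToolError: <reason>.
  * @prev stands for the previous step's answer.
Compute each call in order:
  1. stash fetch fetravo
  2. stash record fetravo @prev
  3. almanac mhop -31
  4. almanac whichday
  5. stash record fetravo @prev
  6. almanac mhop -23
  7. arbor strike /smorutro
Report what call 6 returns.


Answer: 1966-06-08

Derivation:
CALL stash fetch[fetravo]
RET  sodros
CALL stash record[fetravo; @prev]
RET  sodros
CALL almanac mhop[-31]
RET  1968-05-08
CALL almanac whichday[]
RET  Wednesday
CALL stash record[fetravo; @prev]
RET  sodros
CALL almanac mhop[-23]
RET  1966-06-08
CALL arbor strike[/smorutro]
RET  ok


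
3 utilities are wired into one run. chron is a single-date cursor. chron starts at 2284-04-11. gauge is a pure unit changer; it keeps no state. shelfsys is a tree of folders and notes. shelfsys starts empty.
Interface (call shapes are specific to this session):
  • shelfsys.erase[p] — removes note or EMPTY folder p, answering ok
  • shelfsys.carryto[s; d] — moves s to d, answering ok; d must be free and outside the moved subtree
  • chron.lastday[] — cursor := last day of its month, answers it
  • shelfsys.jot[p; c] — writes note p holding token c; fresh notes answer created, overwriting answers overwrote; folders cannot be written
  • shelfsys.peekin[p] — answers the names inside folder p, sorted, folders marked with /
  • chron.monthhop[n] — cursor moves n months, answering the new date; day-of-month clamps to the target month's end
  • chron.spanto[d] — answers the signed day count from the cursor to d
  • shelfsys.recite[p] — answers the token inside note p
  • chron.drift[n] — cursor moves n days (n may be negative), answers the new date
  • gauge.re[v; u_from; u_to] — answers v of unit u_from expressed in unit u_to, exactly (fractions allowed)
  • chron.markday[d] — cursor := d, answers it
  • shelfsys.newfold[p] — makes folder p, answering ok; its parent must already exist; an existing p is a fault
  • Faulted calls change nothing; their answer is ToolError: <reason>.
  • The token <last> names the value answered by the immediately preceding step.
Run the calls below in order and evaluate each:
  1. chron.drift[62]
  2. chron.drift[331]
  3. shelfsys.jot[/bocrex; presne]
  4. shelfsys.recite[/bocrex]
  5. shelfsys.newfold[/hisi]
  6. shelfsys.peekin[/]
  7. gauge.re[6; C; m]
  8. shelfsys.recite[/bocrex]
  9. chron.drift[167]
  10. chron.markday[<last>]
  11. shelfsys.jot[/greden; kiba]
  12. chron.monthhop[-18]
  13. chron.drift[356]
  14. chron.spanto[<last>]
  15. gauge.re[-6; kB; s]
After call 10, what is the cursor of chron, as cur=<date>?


-> chron.drift(n='62')
<- 2284-06-12
-> chron.drift(n='331')
<- 2285-05-09
-> shelfsys.jot(p='/bocrex', c='presne')
<- created
-> shelfsys.recite(p='/bocrex')
<- presne
-> shelfsys.newfold(p='/hisi')
<- ok
-> shelfsys.peekin(p='/')
<- [bocrex, hisi/]
-> gauge.re(v='6', u_from='C', u_to='m')
<- ToolError: incompatible units
-> shelfsys.recite(p='/bocrex')
<- presne
-> chron.drift(n='167')
<- 2285-10-23
-> chron.markday(d='<last>')
<- 2285-10-23
-> shelfsys.jot(p='/greden', c='kiba')
<- created
-> chron.monthhop(n='-18')
<- 2284-04-23
-> chron.drift(n='356')
<- 2285-04-14
-> chron.spanto(d='<last>')
<- 0
-> gauge.re(v='-6', u_from='kB', u_to='s')
<- ToolError: incompatible units

Answer: cur=2285-10-23


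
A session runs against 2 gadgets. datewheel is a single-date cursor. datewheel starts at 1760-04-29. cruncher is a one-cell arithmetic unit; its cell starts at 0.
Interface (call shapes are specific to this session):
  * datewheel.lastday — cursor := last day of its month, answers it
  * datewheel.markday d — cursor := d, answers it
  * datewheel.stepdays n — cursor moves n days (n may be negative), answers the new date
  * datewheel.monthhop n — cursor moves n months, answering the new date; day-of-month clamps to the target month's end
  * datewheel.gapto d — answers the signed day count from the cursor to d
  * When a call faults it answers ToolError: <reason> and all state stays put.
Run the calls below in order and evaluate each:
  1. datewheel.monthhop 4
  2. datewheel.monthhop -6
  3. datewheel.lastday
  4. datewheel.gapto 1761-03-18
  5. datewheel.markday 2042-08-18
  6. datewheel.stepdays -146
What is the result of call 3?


Answer: 1760-02-29

Derivation:
I invoke datewheel.monthhop with n→4, → 1760-08-29.
Invoking datewheel.monthhop with n→-6, yielding 1760-02-29.
Then datewheel.lastday(), and observe 1760-02-29.
Using datewheel.gapto with d→1761-03-18, → 383.
I call datewheel.markday with d→2042-08-18, yielding 2042-08-18.
I try datewheel.stepdays with n→-146, → 2042-03-25.
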